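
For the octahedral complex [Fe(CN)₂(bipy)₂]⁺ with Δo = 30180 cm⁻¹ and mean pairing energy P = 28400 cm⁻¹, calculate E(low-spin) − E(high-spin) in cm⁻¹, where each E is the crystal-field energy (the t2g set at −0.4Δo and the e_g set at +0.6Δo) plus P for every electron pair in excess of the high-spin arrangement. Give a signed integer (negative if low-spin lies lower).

-3560

Ligand charges: 2×(-1) from CN⁻ and 2×(+0) from bipy sum to -2; with overall charge +1, Fe is +3.
Group 8 minus oxidation state +3 gives a d⁵ configuration for Fe³⁺.
High-spin: t2g^3 e_g^2, CFSE = 0.0Δo = 0 cm⁻¹.
Low-spin t2g^5 e_g^0 gives -2.0Δo = -60360 cm⁻¹, but forming 2 extra pairs costs 2P = 56800 cm⁻¹, so E(LS) = -60360 + 56800 = -3560 cm⁻¹.
Thus E(LS) − E(HS) = -3560 cm⁻¹.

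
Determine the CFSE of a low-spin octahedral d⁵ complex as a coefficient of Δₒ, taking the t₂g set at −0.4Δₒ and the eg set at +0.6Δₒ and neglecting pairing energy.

-2.0 Δₒ

Configuration: t₂g⁵ eg⁰.
CFSE = 5(-0.4Δₒ) + 0(0.6Δₒ) = -2.0Δₒ + 0.0Δₒ = -2.0Δₒ.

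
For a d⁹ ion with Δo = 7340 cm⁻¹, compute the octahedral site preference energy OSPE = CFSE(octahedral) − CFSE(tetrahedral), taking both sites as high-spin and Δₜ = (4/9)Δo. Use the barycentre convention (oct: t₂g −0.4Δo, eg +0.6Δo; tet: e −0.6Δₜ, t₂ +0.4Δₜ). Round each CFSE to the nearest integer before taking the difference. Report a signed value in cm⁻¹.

-3099

Octahedral (high-spin): t₂g⁶ eg³, CFSE = 6(−0.4) + 3(+0.6) = -0.6Δo = -0.6 × 7340 = -4404 cm⁻¹.
Tetrahedral e⁴ t₂⁵ gives -0.4Δₜ = -0.4 × (4/9) × 7340 = -1305 cm⁻¹.
OSPE = -4404 − (-1305) = -3099 cm⁻¹.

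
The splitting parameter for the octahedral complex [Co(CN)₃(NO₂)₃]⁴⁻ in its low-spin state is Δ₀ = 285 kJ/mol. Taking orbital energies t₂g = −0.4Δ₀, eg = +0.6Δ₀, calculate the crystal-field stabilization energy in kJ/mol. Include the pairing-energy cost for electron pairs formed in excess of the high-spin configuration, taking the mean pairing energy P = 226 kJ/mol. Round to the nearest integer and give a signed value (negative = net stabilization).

Ligand charges: 3×(-1) from CN⁻ and 3×(-1) from NO₂⁻ sum to -6; with overall charge -4, Co is +2.
Co is in group 9, so Co²⁺ is d⁷ (9 − 2 = 7).
The d⁷ electrons fill as t₂g⁶ eg¹.
The orbital stabilization is -1.8Δ₀ = -1.8 × 285 = -513 kJ/mol.
High-spin d⁷ would be t₂g⁵ eg² with 2 pairs; low-spin has 3, so 1 excess pair costs +1P = +226 kJ/mol.
Overall CFSE = -513 + 226 = -287 kJ/mol.

-287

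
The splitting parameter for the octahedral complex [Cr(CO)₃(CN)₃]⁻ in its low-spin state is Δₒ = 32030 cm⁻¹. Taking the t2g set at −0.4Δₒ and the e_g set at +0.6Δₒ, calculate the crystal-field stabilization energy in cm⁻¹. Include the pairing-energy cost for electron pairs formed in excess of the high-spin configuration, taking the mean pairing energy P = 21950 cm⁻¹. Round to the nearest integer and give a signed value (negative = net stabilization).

Ligand charges: 3×(+0) from CO and 3×(-1) from CN⁻ sum to -3; with overall charge -1, Cr is +2.
Cr²⁺: group 6, so d-count = 6 − 2 = 4.
The d⁴ electrons fill as t2g^4 e_g^0.
Orbital CFSE = 4(-0.4) + 0(0.6) = -1.6Δₒ = -1.6 × 32030 = -51248 cm⁻¹.
High-spin d⁴ would be t2g^3 e_g^1 with 0 pairs; low-spin has 1, so 1 excess pair costs +1P = +21950 cm⁻¹.
Combining: -51248 + 21950 = -29298 cm⁻¹.

-29298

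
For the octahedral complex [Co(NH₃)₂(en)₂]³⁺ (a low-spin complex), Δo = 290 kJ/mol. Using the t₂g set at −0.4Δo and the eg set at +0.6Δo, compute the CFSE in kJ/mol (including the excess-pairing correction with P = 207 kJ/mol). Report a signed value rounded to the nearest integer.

Ligand charges: 2×(+0) from NH₃ and 2×(+0) from en sum to +0; with overall charge +3, Co is +3.
Co is in group 9, so Co³⁺ is d⁶ (9 − 3 = 6).
Configuration: t₂g⁶ eg⁰.
The orbital stabilization is -2.4Δo = -2.4 × 290 = -696 kJ/mol.
Relative to high-spin t₂g⁴ eg² (1 paired), the low-spin configuration has 2 additional pairs, contributing +2 × 207 = +414 kJ/mol.
Combining: -696 + 414 = -282 kJ/mol.

-282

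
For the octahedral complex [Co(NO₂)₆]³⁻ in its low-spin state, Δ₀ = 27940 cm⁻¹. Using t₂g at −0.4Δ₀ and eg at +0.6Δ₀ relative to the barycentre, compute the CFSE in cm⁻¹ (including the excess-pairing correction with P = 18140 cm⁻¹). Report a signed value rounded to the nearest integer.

-30776

Each NO₂⁻ contributes -1; 6 × (-1) = -6. With overall charge -3, Co is in the +3 oxidation state.
Co³⁺: group 9, so d-count = 9 − 3 = 6.
Electron filling gives t₂g⁶ eg⁰.
The orbital stabilization is -2.4Δ₀ = -2.4 × 27940 = -67056 cm⁻¹.
High-spin d⁶ would be t₂g⁴ eg² with 1 pair; low-spin has 3, so 2 excess pairs cost +2P = +36280 cm⁻¹.
Net CFSE = -67056 + 36280 = -30776 cm⁻¹.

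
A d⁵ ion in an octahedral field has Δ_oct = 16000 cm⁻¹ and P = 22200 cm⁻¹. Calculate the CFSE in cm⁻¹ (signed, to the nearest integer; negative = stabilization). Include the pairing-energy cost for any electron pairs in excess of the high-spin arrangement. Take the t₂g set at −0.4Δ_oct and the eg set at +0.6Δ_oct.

0

Δ_oct < P, so pairing is avoided: the ground state is high-spin.
Configuration: t₂g³ eg².
Orbital CFSE = 0.0Δ_oct = 0.0 × 16000 = 0 cm⁻¹.
High-spin has no excess pairs, so no pairing correction applies.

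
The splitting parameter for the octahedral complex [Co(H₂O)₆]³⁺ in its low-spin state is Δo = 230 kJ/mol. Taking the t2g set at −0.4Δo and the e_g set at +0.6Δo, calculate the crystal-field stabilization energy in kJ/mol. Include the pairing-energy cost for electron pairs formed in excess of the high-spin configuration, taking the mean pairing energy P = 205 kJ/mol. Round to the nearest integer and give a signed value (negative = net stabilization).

-142

H₂O is neutral, so the +3 overall charge sits on Co: oxidation state +3.
Co³⁺: group 9, so d-count = 9 − 3 = 6.
Electron filling gives t2g^6 e_g^0.
Orbital CFSE = 6(-0.4) + 0(0.6) = -2.4Δo = -2.4 × 230 = -552 kJ/mol.
Relative to high-spin t2g^4 e_g^2 (1 paired), the low-spin configuration has 2 additional pairs, contributing +2 × 205 = +410 kJ/mol.
Net CFSE = -552 + 410 = -142 kJ/mol.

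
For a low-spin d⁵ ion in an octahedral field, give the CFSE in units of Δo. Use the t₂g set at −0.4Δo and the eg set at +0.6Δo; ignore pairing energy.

Configuration: t₂g⁵ eg⁰.
CFSE = 5(-0.4Δo) + 0(0.6Δo) = -2.0Δo + 0.0Δo = -2.0Δo.

-2.0 Δo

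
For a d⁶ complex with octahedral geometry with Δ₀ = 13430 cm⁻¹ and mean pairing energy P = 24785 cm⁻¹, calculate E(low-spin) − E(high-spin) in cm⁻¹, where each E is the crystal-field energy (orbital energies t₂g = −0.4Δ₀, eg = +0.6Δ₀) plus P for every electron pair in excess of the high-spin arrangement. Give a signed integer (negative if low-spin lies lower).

22710

High-spin: t₂g⁴ eg², CFSE = -0.4Δ₀ = -5372 cm⁻¹.
Low-spin: t₂g⁶ eg⁰, orbital CFSE = -2.4Δ₀ = -32232 cm⁻¹; plus 2 excess pairs × P = +49570 cm⁻¹; total 17338 cm⁻¹.
The difference is 17338 − (-5372) = 22710 cm⁻¹, so high-spin lies lower.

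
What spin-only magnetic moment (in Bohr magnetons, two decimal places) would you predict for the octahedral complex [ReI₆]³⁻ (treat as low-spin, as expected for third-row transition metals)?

2.83 Bohr magnetons

Each I⁻ contributes -1; 6 × (-1) = -6. With overall charge -3, Re is in the +3 oxidation state.
Re sits in group 7; removing 3 electrons leaves Re³⁺ with 7 − 3 = 4 d electrons.
Configuration: t₂g⁴ eg⁰ → 2 unpaired electrons.
μ(spin-only) = √[2(2+2)] = √8 ≈ 2.83 Bohr magnetons.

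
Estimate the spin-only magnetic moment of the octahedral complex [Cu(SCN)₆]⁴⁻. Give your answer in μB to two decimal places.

Each SCN⁻ contributes -1; 6 × (-1) = -6. With overall charge -4, Cu is in the +2 oxidation state.
Group 11 minus oxidation state +2 gives a d⁹ configuration for Cu²⁺.
For octahedral d⁹ the high- and low-spin configurations coincide.
Configuration: t₂g⁶ eg³ → 1 unpaired electron.
μ(spin-only) = √[1(1+2)] = √3 ≈ 1.73 μB.

1.73 μB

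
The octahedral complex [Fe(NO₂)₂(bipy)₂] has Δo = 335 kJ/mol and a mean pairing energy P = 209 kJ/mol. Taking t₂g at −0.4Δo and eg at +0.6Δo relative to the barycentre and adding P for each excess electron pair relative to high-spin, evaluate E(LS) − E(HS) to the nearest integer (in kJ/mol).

-252

Ligand charges: 2×(-1) from NO₂⁻ and 2×(+0) from bipy sum to -2; with overall charge +0, Fe is +2.
Fe is in group 8, so Fe²⁺ is d⁶ (8 − 2 = 6).
High-spin: t₂g⁴ eg², CFSE = -0.4Δo = -134 kJ/mol.
Low-spin: t₂g⁶ eg⁰, orbital CFSE = -2.4Δo = -804 kJ/mol; plus 2 excess pairs × P = +418 kJ/mol; total -386 kJ/mol.
The difference is -386 − (-134) = -252 kJ/mol, so low-spin lies lower.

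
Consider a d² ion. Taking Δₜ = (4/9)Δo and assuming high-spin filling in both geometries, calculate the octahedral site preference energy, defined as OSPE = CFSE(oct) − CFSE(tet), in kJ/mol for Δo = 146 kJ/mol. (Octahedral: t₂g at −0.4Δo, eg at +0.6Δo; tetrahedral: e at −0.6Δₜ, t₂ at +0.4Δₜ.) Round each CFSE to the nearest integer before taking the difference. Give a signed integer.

In an octahedral site d² (HS) is t₂g² eg⁰, giving CFSE(oct) = -0.8Δo = -117 kJ/mol.
Tetrahedral: e² t₂⁰, CFSE = 2(−0.6) + 0(+0.4) = -1.2Δₜ = -1.2 × (4/9) × 146 = -78 kJ/mol.
Subtracting, OSPE = -117 − (-78) = -39 kJ/mol.

-39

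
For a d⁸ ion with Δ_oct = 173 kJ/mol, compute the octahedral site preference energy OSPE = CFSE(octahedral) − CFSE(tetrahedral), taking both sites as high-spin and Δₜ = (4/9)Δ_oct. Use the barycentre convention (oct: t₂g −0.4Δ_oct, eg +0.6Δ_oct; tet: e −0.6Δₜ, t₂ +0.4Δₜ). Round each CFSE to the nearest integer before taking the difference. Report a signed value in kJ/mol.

-146

In an octahedral site d⁸ (HS) is t2g^6 e_g^2, giving CFSE(oct) = -1.2Δ_oct = -208 kJ/mol.
In a tetrahedral site the filling is e^4 t2^4: CFSE(tet) = -0.8Δₜ = -0.8 × (4/9)(173) = -62 kJ/mol.
OSPE = CFSE(oct) − CFSE(tet) = -208 − (-62) = -146 kJ/mol.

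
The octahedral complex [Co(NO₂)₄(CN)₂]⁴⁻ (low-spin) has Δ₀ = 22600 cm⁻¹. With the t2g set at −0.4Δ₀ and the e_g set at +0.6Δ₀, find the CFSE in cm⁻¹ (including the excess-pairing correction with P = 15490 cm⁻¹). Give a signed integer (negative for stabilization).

-25190

Ligand charges: 4×(-1) from NO₂⁻ and 2×(-1) from CN⁻ sum to -6; with overall charge -4, Co is +2.
Co sits in group 9; removing 2 electrons leaves Co²⁺ with 9 − 2 = 7 d electrons.
Electron filling gives t2g^6 e_g^1.
CFSE(orbital) = 6×(-0.4Δ₀) + 1×(0.6Δ₀) = -1.8Δ₀; with Δ₀ = 22600 cm⁻¹ that is -40680 cm⁻¹.
High-spin d⁷ would be t2g^5 e_g^2 with 2 pairs; low-spin has 3, so 1 excess pair costs +1P = +15490 cm⁻¹.
Net CFSE = -40680 + 15490 = -25190 cm⁻¹.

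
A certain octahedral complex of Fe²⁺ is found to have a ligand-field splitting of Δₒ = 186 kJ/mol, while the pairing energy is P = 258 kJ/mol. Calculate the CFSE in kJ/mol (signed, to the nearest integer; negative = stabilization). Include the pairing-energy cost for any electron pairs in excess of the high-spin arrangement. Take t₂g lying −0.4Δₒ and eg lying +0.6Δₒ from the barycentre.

-74

Fe sits in group 8; removing 2 electrons leaves Fe²⁺ with 8 − 2 = 6 d electrons.
With Δₒ < P the complex is high-spin.
Filling d⁶ accordingly: t₂g⁴ eg².
Orbital CFSE = -0.4Δₒ = -0.4 × 186 = -74 kJ/mol.
High-spin has no excess pairs, so no pairing correction applies.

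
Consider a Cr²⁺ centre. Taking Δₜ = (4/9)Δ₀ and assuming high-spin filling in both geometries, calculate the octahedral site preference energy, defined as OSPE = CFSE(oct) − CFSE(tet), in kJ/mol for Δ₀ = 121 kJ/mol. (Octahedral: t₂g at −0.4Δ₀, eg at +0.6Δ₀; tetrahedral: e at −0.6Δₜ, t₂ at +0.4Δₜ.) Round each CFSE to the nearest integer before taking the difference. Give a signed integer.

Cr²⁺: group 6, so d-count = 6 − 2 = 4.
Octahedral (high-spin): t2g^3 e_g^1, CFSE = 3(−0.4) + 1(+0.6) = -0.6Δ₀ = -0.6 × 121 = -73 kJ/mol.
Tetrahedral e^2 t2^2 gives -0.4Δₜ = -0.4 × (4/9) × 121 = -22 kJ/mol.
OSPE = -73 − (-22) = -51 kJ/mol.

-51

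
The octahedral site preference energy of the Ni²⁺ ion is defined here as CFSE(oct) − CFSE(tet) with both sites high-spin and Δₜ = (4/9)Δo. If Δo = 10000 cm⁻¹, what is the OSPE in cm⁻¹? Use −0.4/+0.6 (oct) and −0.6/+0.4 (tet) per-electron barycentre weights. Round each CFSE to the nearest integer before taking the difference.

Ni is in group 10, so Ni²⁺ is d⁸ (10 − 2 = 8).
Octahedral (high-spin): t₂g⁶ eg², CFSE = 6(−0.4) + 2(+0.6) = -1.2Δo = -1.2 × 10000 = -12000 cm⁻¹.
Tetrahedral: e⁴ t₂⁴, CFSE = 4(−0.6) + 4(+0.4) = -0.8Δₜ = -0.8 × (4/9) × 10000 = -3556 cm⁻¹.
OSPE = -12000 − (-3556) = -8444 cm⁻¹.

-8444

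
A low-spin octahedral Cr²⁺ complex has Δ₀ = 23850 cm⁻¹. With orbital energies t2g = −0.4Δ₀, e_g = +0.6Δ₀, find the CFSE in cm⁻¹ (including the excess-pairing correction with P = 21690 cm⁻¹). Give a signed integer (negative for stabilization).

Cr is in group 6, so Cr²⁺ is d⁴ (6 − 2 = 4).
Configuration: t2g^4 e_g^0.
Orbital CFSE = 4(-0.4) + 0(0.6) = -1.6Δ₀ = -1.6 × 23850 = -38160 cm⁻¹.
High-spin d⁴ would be t2g^3 e_g^1 with 0 pairs; low-spin has 1, so 1 excess pair costs +1P = +21690 cm⁻¹.
Net CFSE = -38160 + 21690 = -16470 cm⁻¹.

-16470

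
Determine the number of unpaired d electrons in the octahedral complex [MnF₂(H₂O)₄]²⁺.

3

Ligand charges: 2×(-1) from F⁻ and 4×(+0) from H₂O sum to -2; with overall charge +2, Mn is +4.
Mn⁴⁺: group 7, so d-count = 7 − 4 = 3.
Configuration: t₂g³ eg⁰, giving 3 unpaired electrons.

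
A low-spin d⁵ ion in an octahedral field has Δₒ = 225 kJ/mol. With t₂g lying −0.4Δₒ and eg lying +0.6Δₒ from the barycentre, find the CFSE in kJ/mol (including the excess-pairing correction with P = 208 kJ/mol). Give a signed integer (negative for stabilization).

Electron filling gives t₂g⁵ eg⁰.
CFSE(orbital) = 5×(-0.4Δₒ) + 0×(0.6Δₒ) = -2.0Δₒ; with Δₒ = 225 kJ/mol that is -450 kJ/mol.
Pairing penalty: 2 pairs vs 0 in the high-spin reference → 2 extra × P = 416 kJ/mol.
Combining: -450 + 416 = -34 kJ/mol.

-34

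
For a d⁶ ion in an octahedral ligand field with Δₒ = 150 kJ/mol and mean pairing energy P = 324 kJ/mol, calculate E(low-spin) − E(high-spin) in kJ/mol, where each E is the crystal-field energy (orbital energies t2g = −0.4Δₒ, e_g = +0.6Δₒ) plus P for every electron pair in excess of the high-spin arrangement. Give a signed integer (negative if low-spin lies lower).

348

High-spin: t2g^4 e_g^2, CFSE = -0.4Δₒ = -60 kJ/mol.
For low-spin the configuration is t2g^6 e_g^0: orbital energy -2.4 × 150 = -360 kJ/mol, and 2 additional pairs relative to high-spin add 648 kJ/mol, giving 288 kJ/mol.
The difference is 288 − (-60) = 348 kJ/mol, so high-spin lies lower.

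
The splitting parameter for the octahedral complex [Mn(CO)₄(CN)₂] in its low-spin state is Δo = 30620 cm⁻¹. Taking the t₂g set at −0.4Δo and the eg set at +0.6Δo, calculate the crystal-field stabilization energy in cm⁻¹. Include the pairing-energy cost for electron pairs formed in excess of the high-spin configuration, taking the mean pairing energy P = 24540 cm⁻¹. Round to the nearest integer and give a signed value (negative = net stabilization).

Ligand charges: 4×(+0) from CO and 2×(-1) from CN⁻ sum to -2; with overall charge +0, Mn is +2.
Mn sits in group 7; removing 2 electrons leaves Mn²⁺ with 7 − 2 = 5 d electrons.
Electron filling gives t₂g⁵ eg⁰.
Orbital CFSE = 5(-0.4) + 0(0.6) = -2.0Δo = -2.0 × 30620 = -61240 cm⁻¹.
High-spin d⁵ would be t₂g³ eg² with 0 pairs; low-spin has 2, so 2 excess pairs cost +2P = +49080 cm⁻¹.
Overall CFSE = -61240 + 49080 = -12160 cm⁻¹.

-12160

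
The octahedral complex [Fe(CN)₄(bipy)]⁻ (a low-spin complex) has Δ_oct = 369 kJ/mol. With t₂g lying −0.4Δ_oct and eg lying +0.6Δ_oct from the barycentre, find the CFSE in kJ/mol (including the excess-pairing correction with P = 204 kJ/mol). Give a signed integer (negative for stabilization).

-330

Ligand charges: 4×(-1) from CN⁻ and 1×(+0) from bipy sum to -4; with overall charge -1, Fe is +3.
Fe sits in group 8; removing 3 electrons leaves Fe³⁺ with 8 − 3 = 5 d electrons.
Configuration: t₂g⁵ eg⁰.
CFSE(orbital) = 5×(-0.4Δ_oct) + 0×(0.6Δ_oct) = -2.0Δ_oct; with Δ_oct = 369 kJ/mol that is -738 kJ/mol.
Relative to high-spin t₂g³ eg² (0 paired), the low-spin configuration has 2 additional pairs, contributing +2 × 204 = +408 kJ/mol.
Combining: -738 + 408 = -330 kJ/mol.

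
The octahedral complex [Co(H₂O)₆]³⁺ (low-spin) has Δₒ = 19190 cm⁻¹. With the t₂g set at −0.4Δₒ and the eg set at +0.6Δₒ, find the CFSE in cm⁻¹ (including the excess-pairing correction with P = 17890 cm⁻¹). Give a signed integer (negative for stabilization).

-10276

H₂O is neutral, so the +3 overall charge sits on Co: oxidation state +3.
Co sits in group 9; removing 3 electrons leaves Co³⁺ with 9 − 3 = 6 d electrons.
Configuration: t₂g⁶ eg⁰.
CFSE(orbital) = 6×(-0.4Δₒ) + 0×(0.6Δₒ) = -2.4Δₒ; with Δₒ = 19190 cm⁻¹ that is -46056 cm⁻¹.
High-spin d⁶ would be t₂g⁴ eg² with 1 pair; low-spin has 3, so 2 excess pairs cost +2P = +35780 cm⁻¹.
Combining: -46056 + 35780 = -10276 cm⁻¹.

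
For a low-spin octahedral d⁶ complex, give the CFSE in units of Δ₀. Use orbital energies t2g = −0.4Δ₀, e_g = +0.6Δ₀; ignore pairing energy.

-2.4 Δ₀

Configuration: t2g^6 e_g^0.
CFSE = 6(-0.4Δ₀) + 0(0.6Δ₀) = -2.4Δ₀ + 0.0Δ₀ = -2.4Δ₀.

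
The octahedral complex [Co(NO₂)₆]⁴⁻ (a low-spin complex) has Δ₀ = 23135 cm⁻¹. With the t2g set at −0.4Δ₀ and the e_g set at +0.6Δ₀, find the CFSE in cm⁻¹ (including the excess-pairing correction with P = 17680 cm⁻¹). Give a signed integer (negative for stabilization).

-23963

Each NO₂⁻ contributes -1; 6 × (-1) = -6. With overall charge -4, Co is in the +2 oxidation state.
Co²⁺: group 9, so d-count = 9 − 2 = 7.
Electron filling gives t2g^6 e_g^1.
CFSE(orbital) = 6×(-0.4Δ₀) + 1×(0.6Δ₀) = -1.8Δ₀; with Δ₀ = 23135 cm⁻¹ that is -41643 cm⁻¹.
Relative to high-spin t2g^5 e_g^2 (2 paired), the low-spin configuration has 1 additional pair, contributing +1 × 17680 = +17680 cm⁻¹.
Combining: -41643 + 17680 = -23963 cm⁻¹.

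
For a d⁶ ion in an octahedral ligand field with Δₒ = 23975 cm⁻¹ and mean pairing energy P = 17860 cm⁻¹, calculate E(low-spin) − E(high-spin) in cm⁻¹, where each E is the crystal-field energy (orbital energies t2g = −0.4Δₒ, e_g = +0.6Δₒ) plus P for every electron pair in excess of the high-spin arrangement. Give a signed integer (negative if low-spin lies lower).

High-spin: t2g^4 e_g^2, CFSE = -0.4Δₒ = -9590 cm⁻¹.
Low-spin t2g^6 e_g^0 gives -2.4Δₒ = -57540 cm⁻¹, but forming 2 extra pairs costs 2P = 35720 cm⁻¹, so E(LS) = -57540 + 35720 = -21820 cm⁻¹.
E(LS) − E(HS) = -21820 − (-9590) = -12230 cm⁻¹.

-12230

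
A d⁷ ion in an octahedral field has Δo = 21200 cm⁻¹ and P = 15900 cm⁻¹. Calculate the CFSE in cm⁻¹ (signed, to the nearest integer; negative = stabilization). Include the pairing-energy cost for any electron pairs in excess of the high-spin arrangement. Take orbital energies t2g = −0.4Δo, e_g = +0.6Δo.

With Δo > P the complex is low-spin.
Filling d⁷ accordingly: t2g^6 e_g^1.
Orbital CFSE = -1.8Δo = -1.8 × 21200 = -38160 cm⁻¹.
Excess pairs vs high-spin: 3 − 2 = 1; pairing cost = +15900 cm⁻¹.
Net CFSE = -38160 + 15900 = -22260 cm⁻¹.

-22260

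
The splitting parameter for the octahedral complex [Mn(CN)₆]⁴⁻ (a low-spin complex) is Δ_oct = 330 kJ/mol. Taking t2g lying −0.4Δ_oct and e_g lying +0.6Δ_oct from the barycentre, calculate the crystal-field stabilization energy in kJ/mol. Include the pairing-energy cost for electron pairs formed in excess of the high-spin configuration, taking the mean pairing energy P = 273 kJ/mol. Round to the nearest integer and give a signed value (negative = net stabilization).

-114

Each CN⁻ contributes -1; 6 × (-1) = -6. With overall charge -4, Mn is in the +2 oxidation state.
Mn sits in group 7; removing 2 electrons leaves Mn²⁺ with 7 − 2 = 5 d electrons.
Electron filling gives t2g^5 e_g^0.
The orbital stabilization is -2.0Δ_oct = -2.0 × 330 = -660 kJ/mol.
Pairing penalty: 2 pairs vs 0 in the high-spin reference → 2 extra × P = 546 kJ/mol.
Combining: -660 + 546 = -114 kJ/mol.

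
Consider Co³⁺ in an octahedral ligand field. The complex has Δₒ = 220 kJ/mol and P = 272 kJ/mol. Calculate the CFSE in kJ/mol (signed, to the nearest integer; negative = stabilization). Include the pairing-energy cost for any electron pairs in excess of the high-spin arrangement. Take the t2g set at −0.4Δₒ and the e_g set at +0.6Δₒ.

Co is in group 9, so Co³⁺ is d⁶ (9 − 3 = 6).
Here Δₒ < P (220 < 272), so the high-spin state is favoured.
Filling d⁶ accordingly: t2g^4 e_g^2.
Orbital CFSE = -0.4Δₒ = -0.4 × 220 = -88 kJ/mol.
High-spin has no excess pairs, so no pairing correction applies.

-88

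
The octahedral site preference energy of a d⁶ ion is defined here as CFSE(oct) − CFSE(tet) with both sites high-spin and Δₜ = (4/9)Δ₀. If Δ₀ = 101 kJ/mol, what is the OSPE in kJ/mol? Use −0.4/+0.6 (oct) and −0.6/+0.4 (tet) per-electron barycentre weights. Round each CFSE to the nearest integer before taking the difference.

-13

Octahedral (high-spin): t₂g⁴ eg², CFSE = 4(−0.4) + 2(+0.6) = -0.4Δ₀ = -0.4 × 101 = -40 kJ/mol.
Tetrahedral e³ t₂³ gives -0.6Δₜ = -0.6 × (4/9) × 101 = -27 kJ/mol.
OSPE = -40 − (-27) = -13 kJ/mol.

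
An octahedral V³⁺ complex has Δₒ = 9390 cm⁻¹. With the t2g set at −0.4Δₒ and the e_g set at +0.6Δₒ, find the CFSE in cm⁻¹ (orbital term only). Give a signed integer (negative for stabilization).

-7512

V sits in group 5; removing 3 electrons leaves V³⁺ with 5 − 3 = 2 d electrons.
For octahedral d² the high- and low-spin configurations coincide.
Configuration: t2g^2 e_g^0.
The orbital stabilization is -0.8Δₒ = -0.8 × 9390 = -7512 cm⁻¹.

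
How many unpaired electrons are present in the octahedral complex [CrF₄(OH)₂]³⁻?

3

Ligand charges: 4×(-1) from F⁻ and 2×(-1) from OH⁻ sum to -6; with overall charge -3, Cr is +3.
Cr³⁺: group 6, so d-count = 6 − 3 = 3.
Configuration: t₂g³ eg⁰, giving 3 unpaired electrons.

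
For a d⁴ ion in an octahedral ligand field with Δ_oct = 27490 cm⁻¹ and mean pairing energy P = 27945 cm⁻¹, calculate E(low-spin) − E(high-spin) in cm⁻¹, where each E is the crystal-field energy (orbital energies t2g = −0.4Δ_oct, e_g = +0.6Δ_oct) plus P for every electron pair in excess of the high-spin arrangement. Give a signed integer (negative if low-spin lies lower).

In the high-spin limit (t2g^3 e_g^1) the orbital term is -0.6Δ_oct = -16494 cm⁻¹, with no excess pairing.
For low-spin the configuration is t2g^4 e_g^0: orbital energy -1.6 × 27490 = -43984 cm⁻¹, and 1 additional pair relative to high-spin adds 27945 cm⁻¹, giving -16039 cm⁻¹.
E(LS) − E(HS) = -16039 − (-16494) = 455 cm⁻¹.

455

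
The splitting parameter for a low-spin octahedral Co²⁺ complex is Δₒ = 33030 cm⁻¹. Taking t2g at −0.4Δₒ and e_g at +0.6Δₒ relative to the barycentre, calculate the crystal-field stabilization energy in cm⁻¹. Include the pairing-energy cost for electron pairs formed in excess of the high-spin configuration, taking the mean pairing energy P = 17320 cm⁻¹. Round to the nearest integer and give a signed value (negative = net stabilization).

Co sits in group 9; removing 2 electrons leaves Co²⁺ with 9 − 2 = 7 d electrons.
Electron filling gives t2g^6 e_g^1.
CFSE(orbital) = 6×(-0.4Δₒ) + 1×(0.6Δₒ) = -1.8Δₒ; with Δₒ = 33030 cm⁻¹ that is -59454 cm⁻¹.
High-spin d⁷ would be t2g^5 e_g^2 with 2 pairs; low-spin has 3, so 1 excess pair costs +1P = +17320 cm⁻¹.
Overall CFSE = -59454 + 17320 = -42134 cm⁻¹.

-42134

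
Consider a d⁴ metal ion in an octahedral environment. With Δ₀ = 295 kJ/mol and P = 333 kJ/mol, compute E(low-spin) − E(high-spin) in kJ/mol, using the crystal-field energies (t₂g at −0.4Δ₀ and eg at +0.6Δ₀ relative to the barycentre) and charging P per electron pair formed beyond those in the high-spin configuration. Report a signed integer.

High-spin d⁴ fills as t₂g³ eg¹ with CFSE 3(−0.4) + 1(+0.6) = -0.6Δ₀ = -177 kJ/mol.
For low-spin the configuration is t₂g⁴ eg⁰: orbital energy -1.6 × 295 = -472 kJ/mol, and 1 additional pair relative to high-spin adds 333 kJ/mol, giving -139 kJ/mol.
E(LS) − E(HS) = -139 − (-177) = 38 kJ/mol.

38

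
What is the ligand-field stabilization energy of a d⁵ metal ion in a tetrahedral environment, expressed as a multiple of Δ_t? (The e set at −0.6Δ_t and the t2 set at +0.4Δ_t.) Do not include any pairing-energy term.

Tetrahedral splitting is small, so the complex is high-spin.
Configuration: e^2 t2^3.
CFSE = 2(-0.6Δ_t) + 3(0.4Δ_t) = -1.2Δ_t + 1.2Δ_t = 0.0Δ_t.

0.0 Δ_t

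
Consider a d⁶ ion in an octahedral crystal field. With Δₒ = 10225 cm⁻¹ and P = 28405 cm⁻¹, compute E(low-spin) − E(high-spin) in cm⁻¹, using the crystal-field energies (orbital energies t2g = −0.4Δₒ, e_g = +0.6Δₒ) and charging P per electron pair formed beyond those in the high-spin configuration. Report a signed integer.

36360

High-spin: t2g^4 e_g^2, CFSE = -0.4Δₒ = -4090 cm⁻¹.
Low-spin: t2g^6 e_g^0, orbital CFSE = -2.4Δₒ = -24540 cm⁻¹; plus 2 excess pairs × P = +56810 cm⁻¹; total 32270 cm⁻¹.
Thus E(LS) − E(HS) = 36360 cm⁻¹.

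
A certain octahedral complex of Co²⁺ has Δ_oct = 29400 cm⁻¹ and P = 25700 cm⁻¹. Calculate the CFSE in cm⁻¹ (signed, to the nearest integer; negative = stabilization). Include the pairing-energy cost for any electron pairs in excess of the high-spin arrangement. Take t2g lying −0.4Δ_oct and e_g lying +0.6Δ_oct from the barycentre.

-27220

Co sits in group 9; removing 2 electrons leaves Co²⁺ with 9 − 2 = 7 d electrons.
Δ_oct > P, so pairing is preferred: the ground state is low-spin.
That gives t2g^6 e_g^1.
Orbital CFSE = -1.8Δ_oct = -1.8 × 29400 = -52920 cm⁻¹.
Excess pairs vs high-spin: 3 − 2 = 1; pairing cost = +25700 cm⁻¹.
Net CFSE = -52920 + 25700 = -27220 cm⁻¹.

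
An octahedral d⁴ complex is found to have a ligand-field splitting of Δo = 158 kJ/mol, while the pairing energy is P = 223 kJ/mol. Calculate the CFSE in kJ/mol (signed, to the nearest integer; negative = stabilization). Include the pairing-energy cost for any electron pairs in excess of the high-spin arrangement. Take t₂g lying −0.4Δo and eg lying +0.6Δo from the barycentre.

Here Δo < P (158 < 223), so the high-spin state is favoured.
Configuration: t₂g³ eg¹.
Orbital CFSE = -0.6Δo = -0.6 × 158 = -95 kJ/mol.
High-spin has no excess pairs, so no pairing correction applies.

-95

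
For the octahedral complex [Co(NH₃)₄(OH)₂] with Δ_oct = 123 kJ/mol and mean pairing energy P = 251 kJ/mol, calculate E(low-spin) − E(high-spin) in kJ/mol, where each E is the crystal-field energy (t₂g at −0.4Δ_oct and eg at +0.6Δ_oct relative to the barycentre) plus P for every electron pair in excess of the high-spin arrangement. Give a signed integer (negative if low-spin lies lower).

Ligand charges: 4×(+0) from NH₃ and 2×(-1) from OH⁻ sum to -2; with overall charge +0, Co is +2.
Co is in group 9, so Co²⁺ is d⁷ (9 − 2 = 7).
High-spin: t₂g⁵ eg², CFSE = -0.8Δ_oct = -98 kJ/mol.
For low-spin the configuration is t₂g⁶ eg¹: orbital energy -1.8 × 123 = -221 kJ/mol, and 1 additional pair relative to high-spin adds 251 kJ/mol, giving 30 kJ/mol.
The difference is 30 − (-98) = 128 kJ/mol, so high-spin lies lower.

128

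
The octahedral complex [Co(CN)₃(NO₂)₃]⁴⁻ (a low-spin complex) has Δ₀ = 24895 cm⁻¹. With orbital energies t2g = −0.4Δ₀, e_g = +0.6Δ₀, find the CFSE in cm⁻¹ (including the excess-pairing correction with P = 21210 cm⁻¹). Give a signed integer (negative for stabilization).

-23601

Ligand charges: 3×(-1) from CN⁻ and 3×(-1) from NO₂⁻ sum to -6; with overall charge -4, Co is +2.
Co sits in group 9; removing 2 electrons leaves Co²⁺ with 9 − 2 = 7 d electrons.
The d⁷ electrons fill as t2g^6 e_g^1.
CFSE(orbital) = 6×(-0.4Δ₀) + 1×(0.6Δ₀) = -1.8Δ₀; with Δ₀ = 24895 cm⁻¹ that is -44811 cm⁻¹.
High-spin d⁷ would be t2g^5 e_g^2 with 2 pairs; low-spin has 3, so 1 excess pair costs +1P = +21210 cm⁻¹.
Combining: -44811 + 21210 = -23601 cm⁻¹.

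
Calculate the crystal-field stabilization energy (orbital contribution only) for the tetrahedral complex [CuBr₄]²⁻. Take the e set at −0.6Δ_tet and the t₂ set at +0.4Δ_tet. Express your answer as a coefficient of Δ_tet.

-0.4 Δ_tet

Each Br⁻ contributes -1; 4 × (-1) = -4. With overall charge -2, Cu is in the +2 oxidation state.
Cu²⁺: group 11, so d-count = 11 − 2 = 9.
Tetrahedral splitting is small, so the complex is high-spin.
Configuration: e⁴ t₂⁵.
CFSE = 4(-0.6Δ_tet) + 5(0.4Δ_tet) = -2.4Δ_tet + 2.0Δ_tet = -0.4Δ_tet.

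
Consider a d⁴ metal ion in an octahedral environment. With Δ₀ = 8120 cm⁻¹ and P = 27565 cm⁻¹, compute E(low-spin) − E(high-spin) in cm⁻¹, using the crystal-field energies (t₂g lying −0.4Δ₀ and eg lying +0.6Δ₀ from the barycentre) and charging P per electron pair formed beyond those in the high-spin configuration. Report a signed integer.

19445

High-spin: t₂g³ eg¹, CFSE = -0.6Δ₀ = -4872 cm⁻¹.
Low-spin: t₂g⁴ eg⁰, orbital CFSE = -1.6Δ₀ = -12992 cm⁻¹; plus 1 excess pair × P = +27565 cm⁻¹; total 14573 cm⁻¹.
E(LS) − E(HS) = 14573 − (-4872) = 19445 cm⁻¹.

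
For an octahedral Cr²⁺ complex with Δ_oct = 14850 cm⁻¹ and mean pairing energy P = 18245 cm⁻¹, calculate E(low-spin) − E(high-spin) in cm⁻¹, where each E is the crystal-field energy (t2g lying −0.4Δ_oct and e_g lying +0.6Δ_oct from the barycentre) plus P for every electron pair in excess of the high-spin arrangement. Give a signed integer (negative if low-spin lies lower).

Cr sits in group 6; removing 2 electrons leaves Cr²⁺ with 6 − 2 = 4 d electrons.
High-spin d⁴ fills as t2g^3 e_g^1 with CFSE 3(−0.4) + 1(+0.6) = -0.6Δ_oct = -8910 cm⁻¹.
Low-spin t2g^4 e_g^0 gives -1.6Δ_oct = -23760 cm⁻¹, but forming 1 extra pair costs 1P = 18245 cm⁻¹, so E(LS) = -23760 + 18245 = -5515 cm⁻¹.
Thus E(LS) − E(HS) = 3395 cm⁻¹.

3395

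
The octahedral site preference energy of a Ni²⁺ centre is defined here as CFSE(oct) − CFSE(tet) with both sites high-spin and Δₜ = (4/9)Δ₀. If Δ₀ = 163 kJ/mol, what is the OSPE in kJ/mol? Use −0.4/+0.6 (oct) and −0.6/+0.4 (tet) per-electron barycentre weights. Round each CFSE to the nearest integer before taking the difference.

-138

Ni²⁺: group 10, so d-count = 10 − 2 = 8.
Octahedral (high-spin): t₂g⁶ eg², CFSE = 6(−0.4) + 2(+0.6) = -1.2Δ₀ = -1.2 × 163 = -196 kJ/mol.
Tetrahedral: e⁴ t₂⁴, CFSE = 4(−0.6) + 4(+0.4) = -0.8Δₜ = -0.8 × (4/9) × 163 = -58 kJ/mol.
OSPE = CFSE(oct) − CFSE(tet) = -196 − (-58) = -138 kJ/mol.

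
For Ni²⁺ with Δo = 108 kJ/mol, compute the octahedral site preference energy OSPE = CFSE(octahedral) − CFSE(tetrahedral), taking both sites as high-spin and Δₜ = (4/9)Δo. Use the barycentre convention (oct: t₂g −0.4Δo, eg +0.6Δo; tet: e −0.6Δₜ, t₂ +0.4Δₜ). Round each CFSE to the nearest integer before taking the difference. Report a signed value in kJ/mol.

-92

Group 10 minus oxidation state +2 gives a d⁸ configuration for Ni²⁺.
In an octahedral site d⁸ (HS) is t₂g⁶ eg², giving CFSE(oct) = -1.2Δo = -130 kJ/mol.
Tetrahedral e⁴ t₂⁴ gives -0.8Δₜ = -0.8 × (4/9) × 108 = -38 kJ/mol.
OSPE = CFSE(oct) − CFSE(tet) = -130 − (-38) = -92 kJ/mol.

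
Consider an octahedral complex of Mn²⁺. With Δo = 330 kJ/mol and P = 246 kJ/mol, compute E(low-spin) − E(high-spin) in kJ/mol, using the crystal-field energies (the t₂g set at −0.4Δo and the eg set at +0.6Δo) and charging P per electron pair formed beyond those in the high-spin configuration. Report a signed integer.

-168

Mn²⁺: group 7, so d-count = 7 − 2 = 5.
In the high-spin limit (t₂g³ eg²) the orbital term is 0.0Δo = 0 kJ/mol, with no excess pairing.
Low-spin: t₂g⁵ eg⁰, orbital CFSE = -2.0Δo = -660 kJ/mol; plus 2 excess pairs × P = +492 kJ/mol; total -168 kJ/mol.
The difference is -168 − (0) = -168 kJ/mol, so low-spin lies lower.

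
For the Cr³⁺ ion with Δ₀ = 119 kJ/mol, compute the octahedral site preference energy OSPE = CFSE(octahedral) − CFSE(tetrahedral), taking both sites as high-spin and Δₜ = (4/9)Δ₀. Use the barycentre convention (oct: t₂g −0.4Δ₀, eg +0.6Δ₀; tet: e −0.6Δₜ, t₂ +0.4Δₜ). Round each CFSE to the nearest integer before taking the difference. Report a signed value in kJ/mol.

Cr³⁺: group 6, so d-count = 6 − 3 = 3.
In an octahedral site d³ (HS) is t₂g³ eg⁰, giving CFSE(oct) = -1.2Δ₀ = -143 kJ/mol.
Tetrahedral e² t₂¹ gives -0.8Δₜ = -0.8 × (4/9) × 119 = -42 kJ/mol.
OSPE = -143 − (-42) = -101 kJ/mol.

-101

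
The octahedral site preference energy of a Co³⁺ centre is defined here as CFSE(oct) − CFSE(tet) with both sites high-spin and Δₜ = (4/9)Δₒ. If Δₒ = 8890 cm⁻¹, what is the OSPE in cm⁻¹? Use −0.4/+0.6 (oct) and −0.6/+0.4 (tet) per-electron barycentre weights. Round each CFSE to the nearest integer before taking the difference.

-1185

Co³⁺: group 9, so d-count = 9 − 3 = 6.
Octahedral (high-spin): t₂g⁴ eg², CFSE = 4(−0.4) + 2(+0.6) = -0.4Δₒ = -0.4 × 8890 = -3556 cm⁻¹.
In a tetrahedral site the filling is e³ t₂³: CFSE(tet) = -0.6Δₜ = -0.6 × (4/9)(8890) = -2371 cm⁻¹.
Subtracting, OSPE = -3556 − (-2371) = -1185 cm⁻¹.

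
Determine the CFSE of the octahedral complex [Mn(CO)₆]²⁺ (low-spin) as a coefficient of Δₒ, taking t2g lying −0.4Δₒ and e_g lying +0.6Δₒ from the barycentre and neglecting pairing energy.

-2.0 Δₒ

CO is neutral, so the +2 overall charge sits on Mn: oxidation state +2.
Mn²⁺: group 7, so d-count = 7 − 2 = 5.
Configuration: t2g^5 e_g^0.
CFSE = 5(-0.4Δₒ) + 0(0.6Δₒ) = -2.0Δₒ + 0.0Δₒ = -2.0Δₒ.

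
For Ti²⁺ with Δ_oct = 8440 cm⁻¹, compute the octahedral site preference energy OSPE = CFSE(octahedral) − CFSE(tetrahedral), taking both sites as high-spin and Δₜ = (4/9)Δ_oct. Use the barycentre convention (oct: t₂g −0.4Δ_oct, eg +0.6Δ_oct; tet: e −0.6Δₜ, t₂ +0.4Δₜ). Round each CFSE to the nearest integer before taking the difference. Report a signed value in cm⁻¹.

-2251

Ti sits in group 4; removing 2 electrons leaves Ti²⁺ with 4 − 2 = 2 d electrons.
Octahedral (high-spin): t₂g² eg⁰, CFSE = 2(−0.4) + 0(+0.6) = -0.8Δ_oct = -0.8 × 8440 = -6752 cm⁻¹.
Tetrahedral: e² t₂⁰, CFSE = 2(−0.6) + 0(+0.4) = -1.2Δₜ = -1.2 × (4/9) × 8440 = -4501 cm⁻¹.
Subtracting, OSPE = -6752 − (-4501) = -2251 cm⁻¹.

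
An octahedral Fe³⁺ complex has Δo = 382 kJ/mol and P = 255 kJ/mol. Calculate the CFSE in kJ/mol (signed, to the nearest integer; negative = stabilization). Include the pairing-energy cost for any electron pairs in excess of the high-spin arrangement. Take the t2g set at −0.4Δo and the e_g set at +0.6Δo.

-254

Fe sits in group 8; removing 3 electrons leaves Fe³⁺ with 8 − 3 = 5 d electrons.
Since Δo = 382 kJ/mol > P = 255 kJ/mol, the complex adopts the low-spin configuration.
Filling d⁵ accordingly: t2g^5 e_g^0.
Orbital CFSE = -2.0Δo = -2.0 × 382 = -764 kJ/mol.
Excess pairs vs high-spin: 2 − 0 = 2; pairing cost = +510 kJ/mol.
Net CFSE = -764 + 510 = -254 kJ/mol.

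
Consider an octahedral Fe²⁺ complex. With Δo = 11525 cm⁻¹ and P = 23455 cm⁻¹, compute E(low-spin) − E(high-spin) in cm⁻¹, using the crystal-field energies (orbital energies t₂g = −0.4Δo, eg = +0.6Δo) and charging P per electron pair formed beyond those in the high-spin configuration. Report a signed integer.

Fe²⁺: group 8, so d-count = 8 − 2 = 6.
High-spin: t₂g⁴ eg², CFSE = -0.4Δo = -4610 cm⁻¹.
Low-spin t₂g⁶ eg⁰ gives -2.4Δo = -27660 cm⁻¹, but forming 2 extra pairs costs 2P = 46910 cm⁻¹, so E(LS) = -27660 + 46910 = 19250 cm⁻¹.
Thus E(LS) − E(HS) = 23860 cm⁻¹.

23860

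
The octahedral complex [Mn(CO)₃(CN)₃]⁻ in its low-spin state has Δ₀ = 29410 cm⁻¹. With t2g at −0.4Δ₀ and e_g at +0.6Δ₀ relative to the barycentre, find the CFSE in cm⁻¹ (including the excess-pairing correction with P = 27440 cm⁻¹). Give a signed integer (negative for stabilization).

Ligand charges: 3×(+0) from CO and 3×(-1) from CN⁻ sum to -3; with overall charge -1, Mn is +2.
Mn is in group 7, so Mn²⁺ is d⁵ (7 − 2 = 5).
The d⁵ electrons fill as t2g^5 e_g^0.
Orbital CFSE = 5(-0.4) + 0(0.6) = -2.0Δ₀ = -2.0 × 29410 = -58820 cm⁻¹.
High-spin d⁵ would be t2g^3 e_g^2 with 0 pairs; low-spin has 2, so 2 excess pairs cost +2P = +54880 cm⁻¹.
Net CFSE = -58820 + 54880 = -3940 cm⁻¹.

-3940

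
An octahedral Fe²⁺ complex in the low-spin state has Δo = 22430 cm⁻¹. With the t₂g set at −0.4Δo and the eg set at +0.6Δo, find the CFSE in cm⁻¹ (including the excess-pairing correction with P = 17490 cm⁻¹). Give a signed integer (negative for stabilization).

-18852

Group 8 minus oxidation state +2 gives a d⁶ configuration for Fe²⁺.
Electron filling gives t₂g⁶ eg⁰.
Orbital CFSE = 6(-0.4) + 0(0.6) = -2.4Δo = -2.4 × 22430 = -53832 cm⁻¹.
High-spin d⁶ would be t₂g⁴ eg² with 1 pair; low-spin has 3, so 2 excess pairs cost +2P = +34980 cm⁻¹.
Combining: -53832 + 34980 = -18852 cm⁻¹.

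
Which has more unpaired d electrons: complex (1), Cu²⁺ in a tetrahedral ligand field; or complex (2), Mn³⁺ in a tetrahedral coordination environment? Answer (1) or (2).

(2)

(1): Cu²⁺: group 11, so d-count = 11 − 2 = 9; With tetrahedral geometry the complex is necessarily high-spin; e⁴ t₂⁵ → 1 unpaired.
(2): Mn³⁺: group 7, so d-count = 7 − 3 = 4; Tetrahedral splitting is small, so the complex is high-spin; e² t₂² → 4 unpaired.
So (2) has more unpaired electrons.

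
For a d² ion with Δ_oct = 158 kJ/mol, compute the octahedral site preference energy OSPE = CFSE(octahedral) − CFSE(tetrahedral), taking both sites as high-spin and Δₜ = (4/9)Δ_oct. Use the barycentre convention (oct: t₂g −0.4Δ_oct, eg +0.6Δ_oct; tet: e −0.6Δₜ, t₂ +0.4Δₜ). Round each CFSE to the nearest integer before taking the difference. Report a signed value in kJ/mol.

-42

Octahedral (high-spin): t₂g² eg⁰, CFSE = 2(−0.4) + 0(+0.6) = -0.8Δ_oct = -0.8 × 158 = -126 kJ/mol.
Tetrahedral e² t₂⁰ gives -1.2Δₜ = -1.2 × (4/9) × 158 = -84 kJ/mol.
OSPE = CFSE(oct) − CFSE(tet) = -126 − (-84) = -42 kJ/mol.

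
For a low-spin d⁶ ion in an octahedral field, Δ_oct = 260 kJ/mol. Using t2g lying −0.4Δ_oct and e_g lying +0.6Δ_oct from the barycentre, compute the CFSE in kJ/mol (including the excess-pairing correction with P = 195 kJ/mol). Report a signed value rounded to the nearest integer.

The d⁶ electrons fill as t2g^6 e_g^0.
Orbital CFSE = 6(-0.4) + 0(0.6) = -2.4Δ_oct = -2.4 × 260 = -624 kJ/mol.
Relative to high-spin t2g^4 e_g^2 (1 paired), the low-spin configuration has 2 additional pairs, contributing +2 × 195 = +390 kJ/mol.
Overall CFSE = -624 + 390 = -234 kJ/mol.

-234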